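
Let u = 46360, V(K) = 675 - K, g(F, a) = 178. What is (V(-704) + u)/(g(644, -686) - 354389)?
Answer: -47739/354211 ≈ -0.13478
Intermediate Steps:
(V(-704) + u)/(g(644, -686) - 354389) = ((675 - 1*(-704)) + 46360)/(178 - 354389) = ((675 + 704) + 46360)/(-354211) = (1379 + 46360)*(-1/354211) = 47739*(-1/354211) = -47739/354211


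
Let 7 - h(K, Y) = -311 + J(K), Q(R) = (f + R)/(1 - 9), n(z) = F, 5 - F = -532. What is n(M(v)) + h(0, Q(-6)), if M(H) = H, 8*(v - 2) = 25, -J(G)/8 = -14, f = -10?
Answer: 743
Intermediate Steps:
J(G) = 112 (J(G) = -8*(-14) = 112)
v = 41/8 (v = 2 + (⅛)*25 = 2 + 25/8 = 41/8 ≈ 5.1250)
F = 537 (F = 5 - 1*(-532) = 5 + 532 = 537)
n(z) = 537
Q(R) = 5/4 - R/8 (Q(R) = (-10 + R)/(1 - 9) = (-10 + R)/(-8) = (-10 + R)*(-⅛) = 5/4 - R/8)
h(K, Y) = 206 (h(K, Y) = 7 - (-311 + 112) = 7 - 1*(-199) = 7 + 199 = 206)
n(M(v)) + h(0, Q(-6)) = 537 + 206 = 743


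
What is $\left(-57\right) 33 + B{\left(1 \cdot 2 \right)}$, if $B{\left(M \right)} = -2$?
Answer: $-1883$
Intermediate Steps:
$\left(-57\right) 33 + B{\left(1 \cdot 2 \right)} = \left(-57\right) 33 - 2 = -1881 - 2 = -1883$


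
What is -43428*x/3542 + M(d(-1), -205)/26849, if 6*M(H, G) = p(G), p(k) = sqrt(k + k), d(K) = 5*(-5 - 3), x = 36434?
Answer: -10274388/23 + I*sqrt(410)/161094 ≈ -4.4671e+5 + 0.00012569*I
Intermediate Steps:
d(K) = -40 (d(K) = 5*(-8) = -40)
p(k) = sqrt(2)*sqrt(k) (p(k) = sqrt(2*k) = sqrt(2)*sqrt(k))
M(H, G) = sqrt(2)*sqrt(G)/6 (M(H, G) = (sqrt(2)*sqrt(G))/6 = sqrt(2)*sqrt(G)/6)
-43428*x/3542 + M(d(-1), -205)/26849 = -43428/(3542/36434) + (sqrt(2)*sqrt(-205)/6)/26849 = -43428/(3542*(1/36434)) + (sqrt(2)*(I*sqrt(205))/6)*(1/26849) = -43428/1771/18217 + (I*sqrt(410)/6)*(1/26849) = -43428*18217/1771 + I*sqrt(410)/161094 = -10274388/23 + I*sqrt(410)/161094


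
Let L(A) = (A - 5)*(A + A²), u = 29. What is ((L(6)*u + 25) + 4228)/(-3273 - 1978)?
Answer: -5471/5251 ≈ -1.0419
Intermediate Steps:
L(A) = (-5 + A)*(A + A²)
((L(6)*u + 25) + 4228)/(-3273 - 1978) = (((6*(-5 + 6² - 4*6))*29 + 25) + 4228)/(-3273 - 1978) = (((6*(-5 + 36 - 24))*29 + 25) + 4228)/(-5251) = (((6*7)*29 + 25) + 4228)*(-1/5251) = ((42*29 + 25) + 4228)*(-1/5251) = ((1218 + 25) + 4228)*(-1/5251) = (1243 + 4228)*(-1/5251) = 5471*(-1/5251) = -5471/5251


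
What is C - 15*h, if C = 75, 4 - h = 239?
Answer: 3600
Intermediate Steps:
h = -235 (h = 4 - 1*239 = 4 - 239 = -235)
C - 15*h = 75 - 15*(-235) = 75 + 3525 = 3600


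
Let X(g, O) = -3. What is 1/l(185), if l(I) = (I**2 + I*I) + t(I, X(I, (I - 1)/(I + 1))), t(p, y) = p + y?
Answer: 1/68632 ≈ 1.4570e-5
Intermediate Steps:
l(I) = -3 + I + 2*I**2 (l(I) = (I**2 + I*I) + (I - 3) = (I**2 + I**2) + (-3 + I) = 2*I**2 + (-3 + I) = -3 + I + 2*I**2)
1/l(185) = 1/(-3 + 185 + 2*185**2) = 1/(-3 + 185 + 2*34225) = 1/(-3 + 185 + 68450) = 1/68632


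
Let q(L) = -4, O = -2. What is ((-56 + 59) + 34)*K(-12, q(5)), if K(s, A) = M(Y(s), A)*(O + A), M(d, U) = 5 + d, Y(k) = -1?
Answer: -888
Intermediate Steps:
K(s, A) = -8 + 4*A (K(s, A) = (5 - 1)*(-2 + A) = 4*(-2 + A) = -8 + 4*A)
((-56 + 59) + 34)*K(-12, q(5)) = ((-56 + 59) + 34)*(-8 + 4*(-4)) = (3 + 34)*(-8 - 16) = 37*(-24) = -888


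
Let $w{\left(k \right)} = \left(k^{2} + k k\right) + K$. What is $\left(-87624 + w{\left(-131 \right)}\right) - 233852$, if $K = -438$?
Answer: $-287592$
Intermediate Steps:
$w{\left(k \right)} = -438 + 2 k^{2}$ ($w{\left(k \right)} = \left(k^{2} + k k\right) - 438 = \left(k^{2} + k^{2}\right) - 438 = 2 k^{2} - 438 = -438 + 2 k^{2}$)
$\left(-87624 + w{\left(-131 \right)}\right) - 233852 = \left(-87624 - \left(438 - 2 \left(-131\right)^{2}\right)\right) - 233852 = \left(-87624 + \left(-438 + 2 \cdot 17161\right)\right) - 233852 = \left(-87624 + \left(-438 + 34322\right)\right) - 233852 = \left(-87624 + 33884\right) - 233852 = -53740 - 233852 = -287592$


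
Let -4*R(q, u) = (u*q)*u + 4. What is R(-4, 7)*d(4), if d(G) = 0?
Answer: 0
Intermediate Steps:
R(q, u) = -1 - q*u**2/4 (R(q, u) = -((u*q)*u + 4)/4 = -((q*u)*u + 4)/4 = -(q*u**2 + 4)/4 = -(4 + q*u**2)/4 = -1 - q*u**2/4)
R(-4, 7)*d(4) = (-1 - 1/4*(-4)*7**2)*0 = (-1 - 1/4*(-4)*49)*0 = (-1 + 49)*0 = 48*0 = 0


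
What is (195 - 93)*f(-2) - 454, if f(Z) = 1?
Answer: -352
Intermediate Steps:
(195 - 93)*f(-2) - 454 = (195 - 93)*1 - 454 = 102*1 - 454 = 102 - 454 = -352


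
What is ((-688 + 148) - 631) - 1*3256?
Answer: -4427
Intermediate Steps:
((-688 + 148) - 631) - 1*3256 = (-540 - 631) - 3256 = -1171 - 3256 = -4427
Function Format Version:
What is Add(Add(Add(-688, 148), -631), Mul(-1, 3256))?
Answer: -4427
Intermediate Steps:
Add(Add(Add(-688, 148), -631), Mul(-1, 3256)) = Add(Add(-540, -631), -3256) = Add(-1171, -3256) = -4427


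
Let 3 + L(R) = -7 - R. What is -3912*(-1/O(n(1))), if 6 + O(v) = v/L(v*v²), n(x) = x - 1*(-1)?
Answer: -35208/55 ≈ -640.15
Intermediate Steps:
n(x) = 1 + x (n(x) = x + 1 = 1 + x)
L(R) = -10 - R (L(R) = -3 + (-7 - R) = -10 - R)
O(v) = -6 + v/(-10 - v³) (O(v) = -6 + v/(-10 - v*v²) = -6 + v/(-10 - v³))
-3912*(-1/O(n(1))) = -3912*(-(10 + (1 + 1)³)/(-60 - (1 + 1) - 6*(1 + 1)³)) = -3912*(-(10 + 2³)/(-60 - 1*2 - 6*2³)) = -3912*(-(10 + 8)/(-60 - 2 - 6*8)) = -3912*(-18/(-60 - 2 - 48)) = -3912/((-(-110)/18)) = -3912/((-1*(-55/9))) = -3912/55/9 = -3912*9/55 = -35208/55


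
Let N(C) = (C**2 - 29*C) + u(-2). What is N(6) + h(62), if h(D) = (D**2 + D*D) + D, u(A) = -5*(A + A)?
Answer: 7632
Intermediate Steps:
u(A) = -10*A
h(D) = D + 2*D**2 (h(D) = (D**2 + D**2) + D = 2*D**2 + D = D + 2*D**2)
N(C) = 20 + C**2 - 29*C (N(C) = (C**2 - 29*C) - 10*(-2) = (C**2 - 29*C) + 20 = 20 + C**2 - 29*C)
N(6) + h(62) = (20 + 6**2 - 29*6) + 62*(1 + 2*62) = (20 + 36 - 174) + 62*(1 + 124) = -118 + 62*125 = -118 + 7750 = 7632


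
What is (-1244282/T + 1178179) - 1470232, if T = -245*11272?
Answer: -403272001319/1380820 ≈ -2.9205e+5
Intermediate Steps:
T = -2761640
(-1244282/T + 1178179) - 1470232 = (-1244282/(-2761640) + 1178179) - 1470232 = (-1244282*(-1/2761640) + 1178179) - 1470232 = (622141/1380820 + 1178179) - 1470232 = 1626853748921/1380820 - 1470232 = -403272001319/1380820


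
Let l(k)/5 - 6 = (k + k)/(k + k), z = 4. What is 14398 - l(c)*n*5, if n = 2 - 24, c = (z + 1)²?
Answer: 18248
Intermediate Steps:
c = 25 (c = (4 + 1)² = 5² = 25)
l(k) = 35 (l(k) = 30 + 5*((k + k)/(k + k)) = 30 + 5*((2*k)/((2*k))) = 30 + 5*((2*k)*(1/(2*k))) = 30 + 5*1 = 30 + 5 = 35)
n = -22
14398 - l(c)*n*5 = 14398 - 35*(-22)*5 = 14398 - (-770)*5 = 14398 - 1*(-3850) = 14398 + 3850 = 18248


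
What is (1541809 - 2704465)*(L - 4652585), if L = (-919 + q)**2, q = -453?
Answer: 3220790813856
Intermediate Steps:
L = 1882384 (L = (-919 - 453)**2 = (-1372)**2 = 1882384)
(1541809 - 2704465)*(L - 4652585) = (1541809 - 2704465)*(1882384 - 4652585) = -1162656*(-2770201) = 3220790813856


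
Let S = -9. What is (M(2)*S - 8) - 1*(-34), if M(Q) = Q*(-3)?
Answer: 80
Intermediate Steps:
M(Q) = -3*Q
(M(2)*S - 8) - 1*(-34) = (-3*2*(-9) - 8) - 1*(-34) = (-6*(-9) - 8) + 34 = (54 - 8) + 34 = 46 + 34 = 80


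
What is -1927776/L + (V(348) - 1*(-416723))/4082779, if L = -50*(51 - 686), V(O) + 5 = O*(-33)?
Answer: -3928908595002/64814116625 ≈ -60.618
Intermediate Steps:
V(O) = -5 - 33*O (V(O) = -5 + O*(-33) = -5 - 33*O)
L = 31750 (L = -50*(-635) = 31750)
-1927776/L + (V(348) - 1*(-416723))/4082779 = -1927776/31750 + ((-5 - 33*348) - 1*(-416723))/4082779 = -1927776*1/31750 + ((-5 - 11484) + 416723)*(1/4082779) = -963888/15875 + (-11489 + 416723)*(1/4082779) = -963888/15875 + 405234*(1/4082779) = -963888/15875 + 405234/4082779 = -3928908595002/64814116625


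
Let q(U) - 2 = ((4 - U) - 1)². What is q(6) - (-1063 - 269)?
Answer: 1343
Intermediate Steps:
q(U) = 2 + (3 - U)² (q(U) = 2 + ((4 - U) - 1)² = 2 + (3 - U)²)
q(6) - (-1063 - 269) = (2 + (-3 + 6)²) - (-1063 - 269) = (2 + 3²) - 1*(-1332) = (2 + 9) + 1332 = 11 + 1332 = 1343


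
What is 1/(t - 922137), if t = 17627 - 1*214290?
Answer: -1/1118800 ≈ -8.9382e-7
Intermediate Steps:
t = -196663 (t = 17627 - 214290 = -196663)
1/(t - 922137) = 1/(-196663 - 922137) = 1/(-1118800) = -1/1118800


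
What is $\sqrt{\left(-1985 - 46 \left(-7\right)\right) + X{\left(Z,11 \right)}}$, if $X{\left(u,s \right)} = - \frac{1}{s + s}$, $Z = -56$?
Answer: $\frac{i \sqrt{804914}}{22} \approx 40.78 i$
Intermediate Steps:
$X{\left(u,s \right)} = - \frac{1}{2 s}$
$\sqrt{\left(-1985 - 46 \left(-7\right)\right) + X{\left(Z,11 \right)}} = \sqrt{\left(-1985 - 46 \left(-7\right)\right) - \frac{1}{2 \cdot 11}} = \sqrt{\left(-1985 - -322\right) - \frac{1}{22}} = \sqrt{\left(-1985 + 322\right) - \frac{1}{22}} = \sqrt{-1663 - \frac{1}{22}} = \sqrt{- \frac{36587}{22}} = \frac{i \sqrt{804914}}{22}$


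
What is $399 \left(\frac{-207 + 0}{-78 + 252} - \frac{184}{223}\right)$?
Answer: $- \frac{10397541}{12934} \approx -803.89$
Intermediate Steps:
$399 \left(\frac{-207 + 0}{-78 + 252} - \frac{184}{223}\right) = 399 \left(- \frac{207}{174} - \frac{184}{223}\right) = 399 \left(\left(-207\right) \frac{1}{174} - \frac{184}{223}\right) = 399 \left(- \frac{69}{58} - \frac{184}{223}\right) = 399 \left(- \frac{26059}{12934}\right) = - \frac{10397541}{12934}$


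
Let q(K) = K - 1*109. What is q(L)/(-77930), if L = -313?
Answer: 211/38965 ≈ 0.0054151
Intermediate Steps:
q(K) = -109 + K (q(K) = K - 109 = -109 + K)
q(L)/(-77930) = (-109 - 313)/(-77930) = -422*(-1/77930) = 211/38965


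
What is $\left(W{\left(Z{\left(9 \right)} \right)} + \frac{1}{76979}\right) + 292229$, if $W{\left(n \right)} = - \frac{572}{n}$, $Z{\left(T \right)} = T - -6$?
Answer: $\frac{337388410892}{1154685} \approx 2.9219 \cdot 10^{5}$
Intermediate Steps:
$Z{\left(T \right)} = 6 + T$ ($Z{\left(T \right)} = T + 6 = 6 + T$)
$\left(W{\left(Z{\left(9 \right)} \right)} + \frac{1}{76979}\right) + 292229 = \left(- \frac{572}{6 + 9} + \frac{1}{76979}\right) + 292229 = \left(- \frac{572}{15} + \frac{1}{76979}\right) + 292229 = - \frac{44031973}{1154685} + 292229 = \frac{337388410892}{1154685}$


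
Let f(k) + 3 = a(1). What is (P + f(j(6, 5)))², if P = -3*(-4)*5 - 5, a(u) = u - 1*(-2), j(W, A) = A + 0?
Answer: 3025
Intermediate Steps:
j(W, A) = A
a(u) = 2 + u (a(u) = u + 2 = 2 + u)
P = 55 (P = 12*5 - 5 = 60 - 5 = 55)
f(k) = 0 (f(k) = -3 + (2 + 1) = -3 + 3 = 0)
(P + f(j(6, 5)))² = (55 + 0)² = 55² = 3025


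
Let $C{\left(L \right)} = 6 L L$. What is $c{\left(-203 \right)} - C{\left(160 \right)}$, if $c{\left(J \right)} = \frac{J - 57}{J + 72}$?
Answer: $- \frac{20121340}{131} \approx -1.536 \cdot 10^{5}$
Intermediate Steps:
$C{\left(L \right)} = 6 L^{2}$
$c{\left(J \right)} = \frac{-57 + J}{72 + J}$
$c{\left(-203 \right)} - C{\left(160 \right)} = \frac{-57 - 203}{72 - 203} - 6 \cdot 160^{2} = \frac{1}{-131} \left(-260\right) - 6 \cdot 25600 = \left(- \frac{1}{131}\right) \left(-260\right) - 153600 = \frac{260}{131} - 153600 = - \frac{20121340}{131}$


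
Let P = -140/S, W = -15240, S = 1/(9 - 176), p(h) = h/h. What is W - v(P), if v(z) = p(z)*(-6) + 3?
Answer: -15237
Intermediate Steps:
p(h) = 1
S = -1/167 (S = 1/(-167) = -1/167 ≈ -0.0059880)
P = 23380 (P = -140/(-1/167) = -140*(-167) = 23380)
v(z) = -3 (v(z) = 1*(-6) + 3 = -6 + 3 = -3)
W - v(P) = -15240 - 1*(-3) = -15240 + 3 = -15237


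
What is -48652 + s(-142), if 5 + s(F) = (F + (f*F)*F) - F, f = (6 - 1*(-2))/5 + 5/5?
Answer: 18847/5 ≈ 3769.4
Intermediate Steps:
f = 13/5 (f = (6 + 2)*(⅕) + 5*(⅕) = 8*(⅕) + 1 = 8/5 + 1 = 13/5 ≈ 2.6000)
s(F) = -5 + 13*F²/5 (s(F) = -5 + ((F + (13*F/5)*F) - F) = -5 + ((F + 13*F²/5) - F) = -5 + 13*F²/5)
-48652 + s(-142) = -48652 + (-5 + (13/5)*(-142)²) = -48652 + (-5 + (13/5)*20164) = -48652 + (-5 + 262132/5) = -48652 + 262107/5 = 18847/5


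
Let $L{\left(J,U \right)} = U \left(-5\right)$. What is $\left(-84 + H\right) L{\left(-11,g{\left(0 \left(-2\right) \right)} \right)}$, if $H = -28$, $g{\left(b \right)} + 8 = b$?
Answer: $-4480$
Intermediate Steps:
$g{\left(b \right)} = -8 + b$
$L{\left(J,U \right)} = - 5 U$
$\left(-84 + H\right) L{\left(-11,g{\left(0 \left(-2\right) \right)} \right)} = \left(-84 - 28\right) \left(- 5 \left(-8 + 0 \left(-2\right)\right)\right) = - 112 \left(- 5 \left(-8 + 0\right)\right) = - 112 \left(\left(-5\right) \left(-8\right)\right) = \left(-112\right) 40 = -4480$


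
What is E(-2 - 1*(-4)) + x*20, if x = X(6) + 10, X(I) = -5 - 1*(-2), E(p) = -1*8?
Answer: 132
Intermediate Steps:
E(p) = -8
X(I) = -3 (X(I) = -5 + 2 = -3)
x = 7 (x = -3 + 10 = 7)
E(-2 - 1*(-4)) + x*20 = -8 + 7*20 = -8 + 140 = 132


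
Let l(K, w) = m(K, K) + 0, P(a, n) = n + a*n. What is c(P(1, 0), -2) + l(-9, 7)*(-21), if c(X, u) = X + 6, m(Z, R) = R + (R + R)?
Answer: 573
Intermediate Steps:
m(Z, R) = 3*R (m(Z, R) = R + 2*R = 3*R)
l(K, w) = 3*K (l(K, w) = 3*K + 0 = 3*K)
c(X, u) = 6 + X
c(P(1, 0), -2) + l(-9, 7)*(-21) = (6 + 0*(1 + 1)) + (3*(-9))*(-21) = (6 + 0*2) - 27*(-21) = (6 + 0) + 567 = 6 + 567 = 573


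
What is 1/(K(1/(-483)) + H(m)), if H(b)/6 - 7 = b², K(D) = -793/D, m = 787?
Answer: 1/4099275 ≈ 2.4395e-7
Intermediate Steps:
H(b) = 42 + 6*b²
1/(K(1/(-483)) + H(m)) = 1/(-793/(1/(-483)) + (42 + 6*787²)) = 1/(-793/(-1/483) + (42 + 6*619369)) = 1/(-793*(-483) + (42 + 3716214)) = 1/(383019 + 3716256) = 1/4099275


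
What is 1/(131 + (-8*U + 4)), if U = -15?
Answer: 1/255 ≈ 0.0039216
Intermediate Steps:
1/(131 + (-8*U + 4)) = 1/(131 + (-8*(-15) + 4)) = 1/(131 + (120 + 4)) = 1/(131 + 124) = 1/255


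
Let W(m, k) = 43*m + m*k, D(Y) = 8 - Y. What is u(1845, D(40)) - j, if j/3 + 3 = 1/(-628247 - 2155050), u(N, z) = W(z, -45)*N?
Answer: 328676759436/2783297 ≈ 1.1809e+5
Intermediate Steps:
W(m, k) = 43*m + k*m
u(N, z) = -2*N*z (u(N, z) = (z*(43 - 45))*N = (z*(-2))*N = (-2*z)*N = -2*N*z)
j = -25049676/2783297 (j = -9 + 3/(-628247 - 2155050) = -9 + 3/(-2783297) = -9 + 3*(-1/2783297) = -9 - 3/2783297 = -25049676/2783297 ≈ -9.0000)
u(1845, D(40)) - j = -2*1845*(8 - 1*40) - 1*(-25049676/2783297) = -2*1845*(8 - 40) + 25049676/2783297 = -2*1845*(-32) + 25049676/2783297 = 118080 + 25049676/2783297 = 328676759436/2783297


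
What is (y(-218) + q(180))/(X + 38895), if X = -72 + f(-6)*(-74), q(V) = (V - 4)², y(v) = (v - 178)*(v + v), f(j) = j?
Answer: 203632/39267 ≈ 5.1858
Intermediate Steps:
y(v) = 2*v*(-178 + v) (y(v) = (-178 + v)*(2*v) = 2*v*(-178 + v))
q(V) = (-4 + V)²
X = 372 (X = -72 - 6*(-74) = -72 + 444 = 372)
(y(-218) + q(180))/(X + 38895) = (2*(-218)*(-178 - 218) + (-4 + 180)²)/(372 + 38895) = (2*(-218)*(-396) + 176²)/39267 = (172656 + 30976)*(1/39267) = 203632*(1/39267) = 203632/39267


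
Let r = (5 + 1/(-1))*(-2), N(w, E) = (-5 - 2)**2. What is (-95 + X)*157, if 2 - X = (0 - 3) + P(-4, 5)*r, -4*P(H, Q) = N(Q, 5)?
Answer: -29516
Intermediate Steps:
N(w, E) = 49 (N(w, E) = (-7)**2 = 49)
r = -8 (r = (5 - 1)*(-2) = 4*(-2) = -8)
P(H, Q) = -49/4 (P(H, Q) = -1/4*49 = -49/4)
X = -93 (X = 2 - ((0 - 3) - 49/4*(-8)) = 2 - (-3 + 98) = 2 - 1*95 = 2 - 95 = -93)
(-95 + X)*157 = (-95 - 93)*157 = -188*157 = -29516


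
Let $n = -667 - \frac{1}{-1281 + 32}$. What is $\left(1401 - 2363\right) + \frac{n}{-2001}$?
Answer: $- \frac{801148152}{833083} \approx -961.67$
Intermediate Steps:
$n = - \frac{833082}{1249}$ ($n = -667 - \frac{1}{-1249} = -667 - - \frac{1}{1249} = -667 + \frac{1}{1249} = - \frac{833082}{1249} \approx -667.0$)
$\left(1401 - 2363\right) + \frac{n}{-2001} = \left(1401 - 2363\right) - \frac{833082}{1249 \left(-2001\right)} = -962 - - \frac{277694}{833083} = -962 + \frac{277694}{833083} = - \frac{801148152}{833083}$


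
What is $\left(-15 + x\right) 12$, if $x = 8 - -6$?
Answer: $-12$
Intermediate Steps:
$x = 14$ ($x = 8 + 6 = 14$)
$\left(-15 + x\right) 12 = \left(-15 + 14\right) 12 = \left(-1\right) 12 = -12$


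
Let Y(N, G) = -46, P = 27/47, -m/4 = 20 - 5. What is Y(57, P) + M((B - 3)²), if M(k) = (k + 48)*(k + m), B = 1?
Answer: -2958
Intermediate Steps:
m = -60 (m = -4*(20 - 5) = -4*15 = -60)
P = 27/47 (P = 27*(1/47) = 27/47 ≈ 0.57447)
M(k) = (-60 + k)*(48 + k) (M(k) = (k + 48)*(k - 60) = (48 + k)*(-60 + k) = (-60 + k)*(48 + k))
Y(57, P) + M((B - 3)²) = -46 + (-2880 + ((1 - 3)²)² - 12*(1 - 3)²) = -46 + (-2880 + ((-2)²)² - 12*(-2)²) = -46 + (-2880 + 4² - 12*4) = -46 + (-2880 + 16 - 48) = -46 - 2912 = -2958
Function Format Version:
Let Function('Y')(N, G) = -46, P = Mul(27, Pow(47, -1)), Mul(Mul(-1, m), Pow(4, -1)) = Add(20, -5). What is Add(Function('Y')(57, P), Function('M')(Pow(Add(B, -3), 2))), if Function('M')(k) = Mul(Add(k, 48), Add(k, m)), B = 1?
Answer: -2958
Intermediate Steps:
m = -60 (m = Mul(-4, Add(20, -5)) = Mul(-4, 15) = -60)
P = Rational(27, 47) (P = Mul(27, Rational(1, 47)) = Rational(27, 47) ≈ 0.57447)
Function('M')(k) = Mul(Add(-60, k), Add(48, k)) (Function('M')(k) = Mul(Add(k, 48), Add(k, -60)) = Mul(Add(48, k), Add(-60, k)) = Mul(Add(-60, k), Add(48, k)))
Add(Function('Y')(57, P), Function('M')(Pow(Add(B, -3), 2))) = Add(-46, Add(-2880, Pow(Pow(Add(1, -3), 2), 2), Mul(-12, Pow(Add(1, -3), 2)))) = Add(-46, Add(-2880, Pow(Pow(-2, 2), 2), Mul(-12, Pow(-2, 2)))) = Add(-46, Add(-2880, Pow(4, 2), Mul(-12, 4))) = Add(-46, Add(-2880, 16, -48)) = Add(-46, -2912) = -2958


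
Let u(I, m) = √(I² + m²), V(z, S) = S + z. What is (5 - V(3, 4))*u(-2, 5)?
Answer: -2*√29 ≈ -10.770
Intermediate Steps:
(5 - V(3, 4))*u(-2, 5) = (5 - (4 + 3))*√((-2)² + 5²) = (5 - 1*7)*√(4 + 25) = (5 - 7)*√29 = -2*√29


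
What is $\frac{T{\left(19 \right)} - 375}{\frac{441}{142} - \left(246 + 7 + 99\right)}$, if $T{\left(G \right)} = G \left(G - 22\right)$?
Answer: $\frac{61344}{49543} \approx 1.2382$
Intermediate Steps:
$T{\left(G \right)} = G \left(-22 + G\right)$
$\frac{T{\left(19 \right)} - 375}{\frac{441}{142} - \left(246 + 7 + 99\right)} = \frac{19 \left(-22 + 19\right) - 375}{\frac{441}{142} - \left(246 + 7 + 99\right)} = \frac{19 \left(-3\right) - 375}{441 \cdot \frac{1}{142} - 352} = \frac{-57 - 375}{\frac{441}{142} - 352} = - \frac{432}{\frac{441}{142} - 352} = - \frac{432}{- \frac{49543}{142}} = \left(-432\right) \left(- \frac{142}{49543}\right) = \frac{61344}{49543}$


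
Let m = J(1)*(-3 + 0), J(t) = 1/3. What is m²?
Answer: 1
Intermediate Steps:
J(t) = ⅓ (J(t) = 1*(⅓) = ⅓)
m = -1 (m = (-3 + 0)/3 = (⅓)*(-3) = -1)
m² = (-1)² = 1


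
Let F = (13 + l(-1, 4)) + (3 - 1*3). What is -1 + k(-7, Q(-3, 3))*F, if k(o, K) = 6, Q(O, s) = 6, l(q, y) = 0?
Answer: 77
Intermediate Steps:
F = 13 (F = (13 + 0) + (3 - 1*3) = 13 + (3 - 3) = 13 + 0 = 13)
-1 + k(-7, Q(-3, 3))*F = -1 + 6*13 = -1 + 78 = 77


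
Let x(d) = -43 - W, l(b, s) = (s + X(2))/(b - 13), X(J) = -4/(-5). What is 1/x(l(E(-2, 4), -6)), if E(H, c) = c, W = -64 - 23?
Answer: 1/44 ≈ 0.022727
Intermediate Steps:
X(J) = ⅘ (X(J) = -4*(-⅕) = ⅘)
W = -87
l(b, s) = (⅘ + s)/(-13 + b) (l(b, s) = (s + ⅘)/(b - 13) = (⅘ + s)/(-13 + b))
x(d) = 44 (x(d) = -43 - 1*(-87) = -43 + 87 = 44)
1/x(l(E(-2, 4), -6)) = 1/44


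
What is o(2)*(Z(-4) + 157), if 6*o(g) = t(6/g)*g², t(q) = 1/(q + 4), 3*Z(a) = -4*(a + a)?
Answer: 1006/63 ≈ 15.968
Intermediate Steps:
Z(a) = -8*a/3 (Z(a) = (-4*(a + a))/3 = (-8*a)/3 = -8*a/3)
t(q) = 1/(4 + q)
o(g) = g²/(6*(4 + 6/g)) (o(g) = (g²/(4 + 6/g))/6 = g²/(6*(4 + 6/g)))
o(2)*(Z(-4) + 157) = ((1/12)*2³/(3 + 2*2))*(-8/3*(-4) + 157) = ((1/12)*8/(3 + 4))*(32/3 + 157) = ((1/12)*8/7)*(503/3) = ((1/12)*8*(⅐))*(503/3) = (2/21)*(503/3) = 1006/63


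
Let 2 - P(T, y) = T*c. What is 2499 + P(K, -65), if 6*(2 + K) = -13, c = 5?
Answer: 15131/6 ≈ 2521.8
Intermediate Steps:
K = -25/6 (K = -2 + (⅙)*(-13) = -2 - 13/6 = -25/6 ≈ -4.1667)
P(T, y) = 2 - 5*T (P(T, y) = 2 - T*5 = 2 - 5*T)
2499 + P(K, -65) = 2499 + (2 - 5*(-25/6)) = 2499 + (2 + 125/6) = 2499 + 137/6 = 15131/6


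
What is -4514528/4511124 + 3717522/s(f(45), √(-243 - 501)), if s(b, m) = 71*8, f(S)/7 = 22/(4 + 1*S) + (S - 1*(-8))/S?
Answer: 2095954807853/320289804 ≈ 6543.9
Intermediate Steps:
f(S) = 154/(4 + S) + 7*(8 + S)/S (f(S) = 7*(22/(4 + 1*S) + (S - 1*(-8))/S) = 7*(22/(4 + S) + (S + 8)/S) = 7*(22/(4 + S) + (8 + S)/S) = 154/(4 + S) + 7*(8 + S)/S)
s(b, m) = 568
-4514528/4511124 + 3717522/s(f(45), √(-243 - 501)) = -4514528/4511124 + 3717522/568 = -4514528*1/4511124 + 3717522*(1/568) = -1128632/1127781 + 1858761/284 = 2095954807853/320289804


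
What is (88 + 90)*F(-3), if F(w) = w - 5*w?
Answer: 2136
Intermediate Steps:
F(w) = -4*w
(88 + 90)*F(-3) = (88 + 90)*(-4*(-3)) = 178*12 = 2136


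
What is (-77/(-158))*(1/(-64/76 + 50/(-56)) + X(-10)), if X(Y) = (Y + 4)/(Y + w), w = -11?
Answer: -10329/72917 ≈ -0.14165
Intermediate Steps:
X(Y) = (4 + Y)/(-11 + Y) (X(Y) = (Y + 4)/(Y - 11) = (4 + Y)/(-11 + Y))
(-77/(-158))*(1/(-64/76 + 50/(-56)) + X(-10)) = (-77/(-158))*(1/(-64/76 + 50/(-56)) + (4 - 10)/(-11 - 10)) = (-77*(-1/158))*(1/(-64*1/76 + 50*(-1/56)) - 6/(-21)) = 77*(1/(-16/19 - 25/28) - 1/21*(-6))/158 = 77*(1/(-923/532) + 2/7)/158 = 77*(-532/923 + 2/7)/158 = (77/158)*(-1878/6461) = -10329/72917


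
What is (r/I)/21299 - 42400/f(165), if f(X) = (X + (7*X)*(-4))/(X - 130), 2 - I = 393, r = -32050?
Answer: 2471751947750/7420166919 ≈ 333.11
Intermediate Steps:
I = -391 (I = 2 - 1*393 = 2 - 393 = -391)
f(X) = -27*X/(-130 + X) (f(X) = (X - 28*X)/(-130 + X) = (-27*X)/(-130 + X) = -27*X/(-130 + X))
(r/I)/21299 - 42400/f(165) = -32050/(-391)/21299 - 42400/((-27*165/(-130 + 165))) = -32050*(-1/391)*(1/21299) - 42400/((-27*165/35)) = (32050/391)*(1/21299) - 42400/((-27*165*1/35)) = 32050/8327909 - 42400/(-891/7) = 32050/8327909 - 42400*(-7/891) = 32050/8327909 + 296800/891 = 2471751947750/7420166919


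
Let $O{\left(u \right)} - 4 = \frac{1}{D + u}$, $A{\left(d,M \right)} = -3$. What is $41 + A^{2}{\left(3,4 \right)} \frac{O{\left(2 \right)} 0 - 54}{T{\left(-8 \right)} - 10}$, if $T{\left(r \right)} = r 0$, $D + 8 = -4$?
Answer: $\frac{448}{5} \approx 89.6$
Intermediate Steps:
$D = -12$ ($D = -8 - 4 = -12$)
$O{\left(u \right)} = 4 + \frac{1}{-12 + u}$
$T{\left(r \right)} = 0$
$41 + A^{2}{\left(3,4 \right)} \frac{O{\left(2 \right)} 0 - 54}{T{\left(-8 \right)} - 10} = 41 + \left(-3\right)^{2} \frac{\frac{-47 + 4 \cdot 2}{-12 + 2} \cdot 0 - 54}{0 - 10} = 41 + 9 \frac{\frac{-47 + 8}{-10} \cdot 0 - 54}{-10} = 41 + 9 \left(\left(- \frac{1}{10}\right) \left(-39\right) 0 - 54\right) \left(- \frac{1}{10}\right) = 41 + 9 \left(\frac{39}{10} \cdot 0 - 54\right) \left(- \frac{1}{10}\right) = 41 + 9 \left(0 - 54\right) \left(- \frac{1}{10}\right) = 41 + 9 \left(\left(-54\right) \left(- \frac{1}{10}\right)\right) = 41 + 9 \cdot \frac{27}{5} = 41 + \frac{243}{5} = \frac{448}{5}$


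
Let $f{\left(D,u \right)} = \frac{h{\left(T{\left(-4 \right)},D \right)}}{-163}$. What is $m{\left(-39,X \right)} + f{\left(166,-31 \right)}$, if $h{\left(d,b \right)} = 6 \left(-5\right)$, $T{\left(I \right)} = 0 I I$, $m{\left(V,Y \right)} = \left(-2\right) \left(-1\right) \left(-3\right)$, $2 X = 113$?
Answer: $- \frac{948}{163} \approx -5.8159$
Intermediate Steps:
$X = \frac{113}{2}$ ($X = \frac{1}{2} \cdot 113 = \frac{113}{2} \approx 56.5$)
$m{\left(V,Y \right)} = -6$ ($m{\left(V,Y \right)} = 2 \left(-3\right) = -6$)
$T{\left(I \right)} = 0$ ($T{\left(I \right)} = 0 I = 0$)
$h{\left(d,b \right)} = -30$
$f{\left(D,u \right)} = \frac{30}{163}$ ($f{\left(D,u \right)} = - \frac{30}{-163} = \left(-30\right) \left(- \frac{1}{163}\right) = \frac{30}{163}$)
$m{\left(-39,X \right)} + f{\left(166,-31 \right)} = -6 + \frac{30}{163} = - \frac{948}{163}$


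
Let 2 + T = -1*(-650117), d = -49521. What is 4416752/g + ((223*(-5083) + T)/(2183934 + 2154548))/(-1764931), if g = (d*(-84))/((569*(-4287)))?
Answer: -491049206732632498481227/189594153799299291 ≈ -2.5900e+6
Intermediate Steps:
T = 650115 (T = -2 - 1*(-650117) = -2 + 650117 = 650115)
g = -1386588/813101 (g = (-49521*(-84))/((569*(-4287))) = 4159764/(-2439303) = 4159764*(-1/2439303) = -1386588/813101 ≈ -1.7053)
4416752/g + ((223*(-5083) + T)/(2183934 + 2154548))/(-1764931) = 4416752/(-1386588/813101) + ((223*(-5083) + 650115)/(2183934 + 2154548))/(-1764931) = 4416752*(-813101/1386588) + ((-1133509 + 650115)/4338482)*(-1/1764931) = -897816366988/346647 - 483394*1/4338482*(-1/1764931) = -897816366988/346647 - 241697/2169241*(-1/1764931) = -897816366988/346647 + 241697/3828560687371 = -491049206732632498481227/189594153799299291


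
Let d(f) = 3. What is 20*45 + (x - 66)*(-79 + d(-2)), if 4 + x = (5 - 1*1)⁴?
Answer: -13236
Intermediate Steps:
x = 252 (x = -4 + (5 - 1*1)⁴ = -4 + (5 - 1)⁴ = -4 + 4⁴ = -4 + 256 = 252)
20*45 + (x - 66)*(-79 + d(-2)) = 20*45 + (252 - 66)*(-79 + 3) = 900 + 186*(-76) = 900 - 14136 = -13236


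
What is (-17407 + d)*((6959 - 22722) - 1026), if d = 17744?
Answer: -5657893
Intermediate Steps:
(-17407 + d)*((6959 - 22722) - 1026) = (-17407 + 17744)*((6959 - 22722) - 1026) = 337*(-15763 - 1026) = 337*(-16789) = -5657893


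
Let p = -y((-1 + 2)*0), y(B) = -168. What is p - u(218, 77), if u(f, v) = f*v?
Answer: -16618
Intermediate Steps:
p = 168 (p = -1*(-168) = 168)
p - u(218, 77) = 168 - 218*77 = 168 - 1*16786 = 168 - 16786 = -16618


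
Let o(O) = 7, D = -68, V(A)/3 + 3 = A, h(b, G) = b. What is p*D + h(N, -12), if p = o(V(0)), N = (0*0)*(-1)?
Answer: -476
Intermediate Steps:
N = 0 (N = 0*(-1) = 0)
V(A) = -9 + 3*A
p = 7
p*D + h(N, -12) = 7*(-68) + 0 = -476 + 0 = -476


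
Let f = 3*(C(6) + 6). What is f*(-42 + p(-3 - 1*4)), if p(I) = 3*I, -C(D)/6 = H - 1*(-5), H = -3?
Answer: 1134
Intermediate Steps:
C(D) = -12 (C(D) = -6*(-3 - 1*(-5)) = -6*(-3 + 5) = -6*2 = -12)
f = -18 (f = 3*(-12 + 6) = 3*(-6) = -18)
f*(-42 + p(-3 - 1*4)) = -18*(-42 + 3*(-3 - 1*4)) = -18*(-42 + 3*(-3 - 4)) = -18*(-42 + 3*(-7)) = -18*(-42 - 21) = -18*(-63) = 1134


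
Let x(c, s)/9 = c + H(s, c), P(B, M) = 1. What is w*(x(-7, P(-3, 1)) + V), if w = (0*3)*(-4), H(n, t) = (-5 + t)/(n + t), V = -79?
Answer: 0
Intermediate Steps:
H(n, t) = (-5 + t)/(n + t)
x(c, s) = 9*c + 9*(-5 + c)/(c + s) (x(c, s) = 9*(c + (-5 + c)/(s + c)) = 9*(c + (-5 + c)/(c + s)) = 9*c + 9*(-5 + c)/(c + s))
w = 0 (w = 0*(-4) = 0)
w*(x(-7, P(-3, 1)) + V) = 0*(9*(-5 - 7 - 7*(-7 + 1))/(-7 + 1) - 79) = 0*(9*(-5 - 7 - 7*(-6))/(-6) - 79) = 0*(9*(-1/6)*(-5 - 7 + 42) - 79) = 0*(9*(-1/6)*30 - 79) = 0*(-45 - 79) = 0*(-124) = 0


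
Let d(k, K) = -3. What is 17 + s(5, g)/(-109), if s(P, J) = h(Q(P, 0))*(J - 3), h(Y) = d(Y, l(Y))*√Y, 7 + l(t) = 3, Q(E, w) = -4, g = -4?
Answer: 17 - 42*I/109 ≈ 17.0 - 0.38532*I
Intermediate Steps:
l(t) = -4 (l(t) = -7 + 3 = -4)
h(Y) = -3*√Y
s(P, J) = -6*I*(-3 + J) (s(P, J) = (-6*I)*(J - 3) = (-6*I)*(-3 + J) = -6*I*(-3 + J))
17 + s(5, g)/(-109) = 17 + (6*I*(3 - 1*(-4)))/(-109) = 17 - 6*I*(3 + 4)/109 = 17 - 6*I*7/109 = 17 - 42*I/109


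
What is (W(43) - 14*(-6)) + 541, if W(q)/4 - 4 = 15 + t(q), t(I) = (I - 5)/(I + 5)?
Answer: 4225/6 ≈ 704.17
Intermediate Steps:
t(I) = (-5 + I)/(5 + I)
W(q) = 76 + 4*(-5 + q)/(5 + q) (W(q) = 16 + 4*(15 + (-5 + q)/(5 + q)) = 16 + (60 + 4*(-5 + q)/(5 + q)) = 76 + 4*(-5 + q)/(5 + q))
(W(43) - 14*(-6)) + 541 = (40*(9 + 2*43)/(5 + 43) - 14*(-6)) + 541 = (40*(9 + 86)/48 + 84) + 541 = (40*(1/48)*95 + 84) + 541 = (475/6 + 84) + 541 = 979/6 + 541 = 4225/6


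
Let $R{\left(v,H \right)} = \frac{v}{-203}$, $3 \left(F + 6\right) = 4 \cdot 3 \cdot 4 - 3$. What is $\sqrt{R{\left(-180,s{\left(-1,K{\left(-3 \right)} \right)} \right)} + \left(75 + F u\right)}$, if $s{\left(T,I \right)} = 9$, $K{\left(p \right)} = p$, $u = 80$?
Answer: $\frac{\sqrt{32797695}}{203} \approx 28.211$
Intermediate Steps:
$F = 9$ ($F = -6 + \frac{4 \cdot 3 \cdot 4 - 3}{3} = -6 + \frac{4 \cdot 12 - 3}{3} = -6 + \frac{48 - 3}{3} = -6 + \frac{1}{3} \cdot 45 = -6 + 15 = 9$)
$R{\left(v,H \right)} = - \frac{v}{203}$ ($R{\left(v,H \right)} = v \left(- \frac{1}{203}\right) = - \frac{v}{203}$)
$\sqrt{R{\left(-180,s{\left(-1,K{\left(-3 \right)} \right)} \right)} + \left(75 + F u\right)} = \sqrt{\left(- \frac{1}{203}\right) \left(-180\right) + \left(75 + 9 \cdot 80\right)} = \sqrt{\frac{180}{203} + \left(75 + 720\right)} = \sqrt{\frac{180}{203} + 795} = \sqrt{\frac{161565}{203}} = \frac{\sqrt{32797695}}{203}$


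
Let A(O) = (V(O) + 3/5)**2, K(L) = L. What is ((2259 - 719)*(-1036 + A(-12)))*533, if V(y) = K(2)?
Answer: -4224103884/5 ≈ -8.4482e+8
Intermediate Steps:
V(y) = 2
A(O) = 169/25 (A(O) = (2 + 3/5)**2 = (13/5)**2 = 169/25)
((2259 - 719)*(-1036 + A(-12)))*533 = ((2259 - 719)*(-1036 + 169/25))*533 = (1540*(-25731/25))*533 = -7925148/5*533 = -4224103884/5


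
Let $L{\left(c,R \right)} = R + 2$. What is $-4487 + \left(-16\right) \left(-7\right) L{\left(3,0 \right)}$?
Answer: $-4263$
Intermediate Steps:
$L{\left(c,R \right)} = 2 + R$
$-4487 + \left(-16\right) \left(-7\right) L{\left(3,0 \right)} = -4487 + \left(-16\right) \left(-7\right) \left(2 + 0\right) = -4487 + 112 \cdot 2 = -4487 + 224 = -4263$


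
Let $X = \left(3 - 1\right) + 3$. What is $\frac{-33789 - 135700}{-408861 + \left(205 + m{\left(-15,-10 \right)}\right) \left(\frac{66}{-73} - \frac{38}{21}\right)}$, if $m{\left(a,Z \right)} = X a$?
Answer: $\frac{259826637}{627324713} \approx 0.41418$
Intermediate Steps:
$X = 5$ ($X = 2 + 3 = 5$)
$m{\left(a,Z \right)} = 5 a$
$\frac{-33789 - 135700}{-408861 + \left(205 + m{\left(-15,-10 \right)}\right) \left(\frac{66}{-73} - \frac{38}{21}\right)} = \frac{-33789 - 135700}{-408861 + \left(205 + 5 \left(-15\right)\right) \left(\frac{66}{-73} - \frac{38}{21}\right)} = - \frac{169489}{-408861 + \left(205 - 75\right) \left(66 \left(- \frac{1}{73}\right) - \frac{38}{21}\right)} = - \frac{169489}{-408861 + 130 \left(- \frac{66}{73} - \frac{38}{21}\right)} = - \frac{169489}{-408861 + 130 \left(- \frac{4160}{1533}\right)} = - \frac{169489}{-408861 - \frac{540800}{1533}} = - \frac{169489}{- \frac{627324713}{1533}} = \left(-169489\right) \left(- \frac{1533}{627324713}\right) = \frac{259826637}{627324713}$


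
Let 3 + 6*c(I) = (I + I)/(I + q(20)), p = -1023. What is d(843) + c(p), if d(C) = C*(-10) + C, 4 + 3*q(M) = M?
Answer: -46327229/6106 ≈ -7587.2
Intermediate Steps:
q(M) = -4/3 + M/3
c(I) = -½ + I/(3*(16/3 + I)) (c(I) = -½ + ((I + I)/(I + (-4/3 + (⅓)*20)))/6 = -½ + ((2*I)/(I + (-4/3 + 20/3)))/6 = -½ + ((2*I)/(I + 16/3))/6 = -½ + ((2*I)/(16/3 + I))/6 = -½ + (2*I/(16/3 + I))/6 = -½ + I/(3*(16/3 + I)))
d(C) = -9*C (d(C) = -10*C + C = -9*C)
d(843) + c(p) = -9*843 + (-16 - 1*(-1023))/(2*(16 + 3*(-1023))) = -7587 + (-16 + 1023)/(2*(16 - 3069)) = -7587 + (½)*1007/(-3053) = -7587 + (½)*(-1/3053)*1007 = -7587 - 1007/6106 = -46327229/6106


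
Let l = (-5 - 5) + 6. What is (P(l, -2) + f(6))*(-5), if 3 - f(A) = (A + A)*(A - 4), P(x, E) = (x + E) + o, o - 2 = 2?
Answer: 115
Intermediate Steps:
o = 4 (o = 2 + 2 = 4)
l = -4 (l = -10 + 6 = -4)
P(x, E) = 4 + E + x (P(x, E) = (x + E) + 4 = (E + x) + 4 = 4 + E + x)
f(A) = 3 - 2*A*(-4 + A) (f(A) = 3 - (A + A)*(A - 4) = 3 - 2*A*(-4 + A))
(P(l, -2) + f(6))*(-5) = ((4 - 2 - 4) + (3 - 2*6² + 8*6))*(-5) = (-2 + (3 - 2*36 + 48))*(-5) = (-2 + (3 - 72 + 48))*(-5) = (-2 - 21)*(-5) = -23*(-5) = 115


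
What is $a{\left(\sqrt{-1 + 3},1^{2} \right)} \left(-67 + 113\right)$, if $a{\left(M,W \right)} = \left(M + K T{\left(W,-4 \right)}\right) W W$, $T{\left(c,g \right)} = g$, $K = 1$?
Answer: $-184 + 46 \sqrt{2} \approx -118.95$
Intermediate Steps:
$a{\left(M,W \right)} = W^{2} \left(-4 + M\right)$ ($a{\left(M,W \right)} = \left(M + 1 \left(-4\right)\right) W W = \left(M - 4\right) W W = \left(-4 + M\right) W W = W \left(-4 + M\right) W = W^{2} \left(-4 + M\right)$)
$a{\left(\sqrt{-1 + 3},1^{2} \right)} \left(-67 + 113\right) = \left(1^{2}\right)^{2} \left(-4 + \sqrt{-1 + 3}\right) \left(-67 + 113\right) = 1^{2} \left(-4 + \sqrt{2}\right) 46 = 1 \left(-4 + \sqrt{2}\right) 46 = \left(-4 + \sqrt{2}\right) 46 = -184 + 46 \sqrt{2}$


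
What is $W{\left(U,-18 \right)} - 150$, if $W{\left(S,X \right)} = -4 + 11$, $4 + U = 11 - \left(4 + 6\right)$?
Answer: $-143$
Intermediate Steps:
$U = -3$ ($U = -4 + \left(11 - \left(4 + 6\right)\right) = -4 + \left(11 - 10\right) = -4 + 1 = -3$)
$W{\left(S,X \right)} = 7$
$W{\left(U,-18 \right)} - 150 = 7 - 150 = -143$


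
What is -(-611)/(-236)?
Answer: -611/236 ≈ -2.5890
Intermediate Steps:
-(-611)/(-236) = -(-611)*(-1)/236 = -1*611/236 = -611/236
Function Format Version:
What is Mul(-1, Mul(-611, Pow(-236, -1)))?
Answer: Rational(-611, 236) ≈ -2.5890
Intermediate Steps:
Mul(-1, Mul(-611, Pow(-236, -1))) = Mul(-1, Mul(-611, Rational(-1, 236))) = Mul(-1, Rational(611, 236)) = Rational(-611, 236)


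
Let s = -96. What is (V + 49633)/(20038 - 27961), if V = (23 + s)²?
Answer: -54962/7923 ≈ -6.9370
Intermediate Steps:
V = 5329 (V = (23 - 96)² = (-73)² = 5329)
(V + 49633)/(20038 - 27961) = (5329 + 49633)/(20038 - 27961) = 54962/(-7923) = 54962*(-1/7923) = -54962/7923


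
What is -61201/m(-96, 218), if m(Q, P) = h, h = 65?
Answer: -61201/65 ≈ -941.55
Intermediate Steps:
m(Q, P) = 65
-61201/m(-96, 218) = -61201/65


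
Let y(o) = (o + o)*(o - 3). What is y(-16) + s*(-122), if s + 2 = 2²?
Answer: 364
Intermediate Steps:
s = 2 (s = -2 + 2² = -2 + 4 = 2)
y(o) = 2*o*(-3 + o) (y(o) = (2*o)*(-3 + o) = 2*o*(-3 + o))
y(-16) + s*(-122) = 2*(-16)*(-3 - 16) + 2*(-122) = 2*(-16)*(-19) - 244 = 608 - 244 = 364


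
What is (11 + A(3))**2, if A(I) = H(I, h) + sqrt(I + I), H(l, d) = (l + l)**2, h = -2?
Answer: (47 + sqrt(6))**2 ≈ 2445.3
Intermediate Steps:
H(l, d) = 4*l**2 (H(l, d) = (2*l)**2 = 4*l**2)
A(I) = 4*I**2 + sqrt(2)*sqrt(I) (A(I) = 4*I**2 + sqrt(I + I) = 4*I**2 + sqrt(2*I) = 4*I**2 + sqrt(2)*sqrt(I))
(11 + A(3))**2 = (11 + (4*3**2 + sqrt(2)*sqrt(3)))**2 = (11 + (4*9 + sqrt(6)))**2 = (11 + (36 + sqrt(6)))**2 = (47 + sqrt(6))**2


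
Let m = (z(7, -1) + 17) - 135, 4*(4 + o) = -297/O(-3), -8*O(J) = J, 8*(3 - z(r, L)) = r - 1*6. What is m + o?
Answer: -2537/8 ≈ -317.13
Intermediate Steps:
z(r, L) = 15/4 - r/8 (z(r, L) = 3 - (r - 1*6)/8 = 3 - (r - 6)/8 = 3 - (-6 + r)/8 = 3 + (¾ - r/8) = 15/4 - r/8)
O(J) = -J/8
o = -202 (o = -4 + (-297/((-⅛*(-3))))/4 = -4 + (-297/3/8)/4 = -4 + (-297*8/3)/4 = -4 + (¼)*(-792) = -4 - 198 = -202)
m = -921/8 (m = ((15/4 - ⅛*7) + 17) - 135 = ((15/4 - 7/8) + 17) - 135 = (23/8 + 17) - 135 = 159/8 - 135 = -921/8 ≈ -115.13)
m + o = -921/8 - 202 = -2537/8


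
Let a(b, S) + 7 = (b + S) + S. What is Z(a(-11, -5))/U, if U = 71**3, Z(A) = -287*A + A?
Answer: 8008/357911 ≈ 0.022374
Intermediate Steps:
a(b, S) = -7 + b + 2*S (a(b, S) = -7 + ((b + S) + S) = -7 + ((S + b) + S) = -7 + (b + 2*S) = -7 + b + 2*S)
Z(A) = -286*A
U = 357911
Z(a(-11, -5))/U = -286*(-7 - 11 + 2*(-5))/357911 = -286*(-7 - 11 - 10)*(1/357911) = -286*(-28)*(1/357911) = 8008*(1/357911) = 8008/357911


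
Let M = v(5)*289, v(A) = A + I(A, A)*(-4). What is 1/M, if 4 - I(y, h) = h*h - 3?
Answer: 1/22253 ≈ 4.4938e-5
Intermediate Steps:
I(y, h) = 7 - h**2 (I(y, h) = 4 - (h*h - 3) = 4 - (h**2 - 3) = 4 - (-3 + h**2) = 4 + (3 - h**2) = 7 - h**2)
v(A) = -28 + A + 4*A**2 (v(A) = A + (7 - A**2)*(-4) = A + (-28 + 4*A**2) = -28 + A + 4*A**2)
M = 22253 (M = (-28 + 5 + 4*5**2)*289 = (-28 + 5 + 4*25)*289 = (-28 + 5 + 100)*289 = 77*289 = 22253)
1/M = 1/22253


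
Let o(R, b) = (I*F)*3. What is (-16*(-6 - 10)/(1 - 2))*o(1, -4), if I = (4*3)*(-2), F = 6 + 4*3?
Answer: 331776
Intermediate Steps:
F = 18 (F = 6 + 12 = 18)
I = -24 (I = 12*(-2) = -24)
o(R, b) = -1296 (o(R, b) = -24*18*3 = -432*3 = -1296)
(-16*(-6 - 10)/(1 - 2))*o(1, -4) = -16*(-6 - 10)/(1 - 2)*(-1296) = -(-256)/(-1)*(-1296) = -(-256)*(-1)*(-1296) = -16*16*(-1296) = -256*(-1296) = 331776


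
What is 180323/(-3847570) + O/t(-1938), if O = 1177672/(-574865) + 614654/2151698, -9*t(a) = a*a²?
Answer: -1803919432840383528673429/38490408707677397419059912 ≈ -0.046867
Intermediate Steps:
t(a) = -a³/9 (t(a) = -a*a²/9 = -a³/9)
O = -1090325707673/618467935385 (O = 1177672*(-1/574865) + 614654*(1/2151698) = -1177672/574865 + 307327/1075849 = -1090325707673/618467935385 ≈ -1.7629)
180323/(-3847570) + O/t(-1938) = 180323/(-3847570) - 1090325707673/(618467935385*((-⅑*(-1938)³))) = 180323*(-1/3847570) - 1090325707673/(618467935385*((-⅑*(-7278825672)))) = -180323/3847570 - 1090325707673/618467935385/808758408 = -180323/3847570 - 1090325707673/618467935385*1/808758408 = -180323/3847570 - 1090325707673/500191142821019467080 = -1803919432840383528673429/38490408707677397419059912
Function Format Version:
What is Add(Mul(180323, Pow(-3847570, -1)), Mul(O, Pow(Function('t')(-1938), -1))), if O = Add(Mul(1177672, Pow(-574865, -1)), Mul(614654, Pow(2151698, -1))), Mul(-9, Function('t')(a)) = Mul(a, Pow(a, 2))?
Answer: Rational(-1803919432840383528673429, 38490408707677397419059912) ≈ -0.046867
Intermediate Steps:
Function('t')(a) = Mul(Rational(-1, 9), Pow(a, 3)) (Function('t')(a) = Mul(Rational(-1, 9), Mul(a, Pow(a, 2))) = Mul(Rational(-1, 9), Pow(a, 3)))
O = Rational(-1090325707673, 618467935385) (O = Add(Mul(1177672, Rational(-1, 574865)), Mul(614654, Rational(1, 2151698))) = Add(Rational(-1177672, 574865), Rational(307327, 1075849)) = Rational(-1090325707673, 618467935385) ≈ -1.7629)
Add(Mul(180323, Pow(-3847570, -1)), Mul(O, Pow(Function('t')(-1938), -1))) = Add(Mul(180323, Pow(-3847570, -1)), Mul(Rational(-1090325707673, 618467935385), Pow(Mul(Rational(-1, 9), Pow(-1938, 3)), -1))) = Add(Mul(180323, Rational(-1, 3847570)), Mul(Rational(-1090325707673, 618467935385), Pow(Mul(Rational(-1, 9), -7278825672), -1))) = Add(Rational(-180323, 3847570), Mul(Rational(-1090325707673, 618467935385), Pow(808758408, -1))) = Add(Rational(-180323, 3847570), Mul(Rational(-1090325707673, 618467935385), Rational(1, 808758408))) = Add(Rational(-180323, 3847570), Rational(-1090325707673, 500191142821019467080)) = Rational(-1803919432840383528673429, 38490408707677397419059912)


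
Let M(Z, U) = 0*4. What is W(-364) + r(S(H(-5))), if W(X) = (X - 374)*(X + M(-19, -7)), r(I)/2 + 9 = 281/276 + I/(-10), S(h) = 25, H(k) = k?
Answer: 37068323/138 ≈ 2.6861e+5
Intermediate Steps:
M(Z, U) = 0
r(I) = -2203/138 - I/5 (r(I) = -18 + 2*(281/276 + I/(-10)) = -18 + 2*(281*(1/276) + I*(-⅒)) = -18 + 2*(281/276 - I/10) = -18 + (281/138 - I/5) = -2203/138 - I/5)
W(X) = X*(-374 + X) (W(X) = (X - 374)*(X + 0) = (-374 + X)*X = X*(-374 + X))
W(-364) + r(S(H(-5))) = -364*(-374 - 364) + (-2203/138 - ⅕*25) = -364*(-738) + (-2203/138 - 5) = 268632 - 2893/138 = 37068323/138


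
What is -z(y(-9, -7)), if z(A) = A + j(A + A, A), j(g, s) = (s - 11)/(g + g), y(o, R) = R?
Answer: 89/14 ≈ 6.3571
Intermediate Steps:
j(g, s) = (-11 + s)/(2*g) (j(g, s) = (-11 + s)/((2*g)) = (-11 + s)*(1/(2*g)) = (-11 + s)/(2*g))
z(A) = A + (-11 + A)/(4*A) (z(A) = A + (-11 + A)/(2*(A + A)) = A + (-11 + A)/(2*((2*A))) = A + (1/(2*A))*(-11 + A)/2 = A + (-11 + A)/(4*A))
-z(y(-9, -7)) = -(1/4 - 7 - 11/4/(-7)) = -(1/4 - 7 - 11/4*(-1/7)) = -(1/4 - 7 + 11/28) = -1*(-89/14) = 89/14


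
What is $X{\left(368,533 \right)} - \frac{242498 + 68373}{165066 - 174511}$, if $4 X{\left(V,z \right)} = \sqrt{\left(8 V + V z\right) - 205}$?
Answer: $\frac{310871}{9445} + \frac{\sqrt{198883}}{4} \approx 144.4$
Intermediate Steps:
$X{\left(V,z \right)} = \frac{\sqrt{-205 + 8 V + V z}}{4}$ ($X{\left(V,z \right)} = \frac{\sqrt{\left(8 V + V z\right) - 205}}{4} = \frac{\sqrt{-205 + 8 V + V z}}{4}$)
$X{\left(368,533 \right)} - \frac{242498 + 68373}{165066 - 174511} = \frac{\sqrt{-205 + 8 \cdot 368 + 368 \cdot 533}}{4} - \frac{242498 + 68373}{165066 - 174511} = \frac{\sqrt{-205 + 2944 + 196144}}{4} - \frac{310871}{-9445} = \frac{\sqrt{198883}}{4} - 310871 \left(- \frac{1}{9445}\right) = \frac{\sqrt{198883}}{4} - - \frac{310871}{9445} = \frac{\sqrt{198883}}{4} + \frac{310871}{9445} = \frac{310871}{9445} + \frac{\sqrt{198883}}{4}$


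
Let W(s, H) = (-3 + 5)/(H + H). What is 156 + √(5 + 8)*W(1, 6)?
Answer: 156 + √13/6 ≈ 156.60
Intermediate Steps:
W(s, H) = 1/H (W(s, H) = 2/((2*H)) = 2*(1/(2*H)) = 1/H)
156 + √(5 + 8)*W(1, 6) = 156 + √(5 + 8)/6 = 156 + √13*(⅙) = 156 + √13/6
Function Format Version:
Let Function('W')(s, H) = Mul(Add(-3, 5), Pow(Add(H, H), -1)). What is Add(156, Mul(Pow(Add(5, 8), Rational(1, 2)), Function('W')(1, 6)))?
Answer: Add(156, Mul(Rational(1, 6), Pow(13, Rational(1, 2)))) ≈ 156.60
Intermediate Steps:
Function('W')(s, H) = Pow(H, -1) (Function('W')(s, H) = Mul(2, Pow(Mul(2, H), -1)) = Mul(2, Mul(Rational(1, 2), Pow(H, -1))) = Pow(H, -1))
Add(156, Mul(Pow(Add(5, 8), Rational(1, 2)), Function('W')(1, 6))) = Add(156, Mul(Pow(Add(5, 8), Rational(1, 2)), Pow(6, -1))) = Add(156, Mul(Pow(13, Rational(1, 2)), Rational(1, 6))) = Add(156, Mul(Rational(1, 6), Pow(13, Rational(1, 2))))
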